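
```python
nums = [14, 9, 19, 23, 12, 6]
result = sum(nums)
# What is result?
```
Trace:
  nums=[14, 9, 19, 23, 12, 6]
  nums=[14, 9, 19, 23, 12, 6], result=83

Final answer: 83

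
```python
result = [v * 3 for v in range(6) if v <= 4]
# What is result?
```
Trace:
  v=0
  v=1
  v=2
  v=3
  v=4
  v=5
  result=[0, 3, 6, 9, 12]

Final answer: [0, 3, 6, 9, 12]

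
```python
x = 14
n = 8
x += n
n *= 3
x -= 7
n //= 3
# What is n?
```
Trace:
  x=14
  x=14, n=8
  x=22, n=8
  x=22, n=24
  x=15, n=24
  x=15, n=8

Final answer: 8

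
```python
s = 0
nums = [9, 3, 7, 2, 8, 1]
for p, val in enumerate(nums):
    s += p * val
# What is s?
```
Trace:
  s=0
  s=0, p=0, val=9
  s=3, p=1, val=3
  s=17, p=2, val=7
  s=23, p=3, val=2
  s=55, p=4, val=8
  s=60, p=5, val=1

Final answer: 60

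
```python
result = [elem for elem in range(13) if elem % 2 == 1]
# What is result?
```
Trace:
  elem=0
  elem=1
  elem=2
  elem=3
  elem=4
  elem=5
  elem=6
  elem=7
  elem=8
  elem=9
  elem=10
  elem=11
  elem=12
  result=[1, 3, 5, 7, 9, 11]

Final answer: [1, 3, 5, 7, 9, 11]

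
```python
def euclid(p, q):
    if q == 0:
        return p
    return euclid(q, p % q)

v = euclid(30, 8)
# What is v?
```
Call trace:
euclid(p=30, q=8)
  euclid(p=8, q=6)
    euclid(p=6, q=2)
      euclid(p=2, q=0)
      -> return 2
    -> return 2
  -> return 2
-> return 2

Final answer: 2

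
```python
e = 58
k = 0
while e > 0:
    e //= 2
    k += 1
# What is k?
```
Trace:
  e=58
  e=58, k=0
  e=29, k=1
  e=14, k=2
  e=7, k=3
  e=3, k=4
  e=1, k=5
  e=0, k=6

Final answer: 6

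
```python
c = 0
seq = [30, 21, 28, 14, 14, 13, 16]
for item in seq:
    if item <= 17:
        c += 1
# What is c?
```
Trace:
  c=0
  c=0, item=30
  c=0, item=21
  c=0, item=28
  c=1, item=14
  c=2, item=14
  c=3, item=13
  c=4, item=16

Final answer: 4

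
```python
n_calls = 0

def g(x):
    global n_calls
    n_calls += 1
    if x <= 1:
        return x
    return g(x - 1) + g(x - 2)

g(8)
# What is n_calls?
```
Call trace (a repeated sub-call is expanded the first time; later identical calls just restate its return value):
g(x=8)
  g(x=7)
    g(x=6)
      g(x=5)
        g(x=4)
          g(x=3)
            g(x=2)
              g(x=1)
              -> return 1
              g(x=0)
              -> return 0
            -> return 1
            g(x=1)
            -> return 1
          -> return 2
          g(x=2) -> return 1  (same call as traced above)
        -> return 3
        g(x=3) -> return 2  (same call as traced above)
      -> return 5
      g(x=4) -> return 3  (same call as traced above)
    -> return 8
    g(x=5) -> return 5  (same call as traced above)
  -> return 13
  g(x=6) -> return 8  (same call as traced above)
-> return 21

n_calls is incremented once per call, so count the calls in each subtree. Let C(x) = number of calls made by g(x).
C(0) = C(1) = 1 (base case, no recursion); C(x) = 1 + C(x - 1) + C(x - 2) otherwise.
C(2) = 1 + C(1) + C(0) = 1 + 1 + 1 = 3
C(3) = 1 + C(2) + C(1) = 1 + 3 + 1 = 5
C(4) = 1 + C(3) + C(2) = 1 + 5 + 3 = 9
C(5) = 1 + C(4) + C(3) = 1 + 9 + 5 = 15
C(6) = 1 + C(5) + C(4) = 1 + 15 + 9 = 25
C(7) = 1 + C(6) + C(5) = 1 + 25 + 15 = 41
C(8) = 1 + C(7) + C(6) = 1 + 41 + 25 = 67
n_calls = C(8) = 67

Final answer: 67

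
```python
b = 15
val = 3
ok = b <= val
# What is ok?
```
Trace:
  b=15
  b=15, val=3
  b=15, val=3, ok=False

Final answer: False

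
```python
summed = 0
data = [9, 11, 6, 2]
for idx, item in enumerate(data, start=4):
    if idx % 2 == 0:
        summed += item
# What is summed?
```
Trace:
  summed=0
  summed=9, idx=4, item=9
  summed=9, idx=5, item=11
  summed=15, idx=6, item=6
  summed=15, idx=7, item=2

Final answer: 15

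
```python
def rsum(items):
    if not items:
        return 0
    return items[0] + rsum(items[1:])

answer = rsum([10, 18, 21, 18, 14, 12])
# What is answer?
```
Call trace:
rsum(items=[10, 18, 21, 18, 14, 12])
  rsum(items=[18, 21, 18, 14, 12])
    rsum(items=[21, 18, 14, 12])
      rsum(items=[18, 14, 12])
        rsum(items=[14, 12])
          rsum(items=[12])
            rsum(items=[])
            -> return 0
          -> return 12
        -> return 26
      -> return 44
    -> return 65
  -> return 83
-> return 93

Final answer: 93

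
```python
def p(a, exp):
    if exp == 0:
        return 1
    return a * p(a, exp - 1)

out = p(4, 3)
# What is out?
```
Call trace:
p(a=4, exp=3)
  p(a=4, exp=2)
    p(a=4, exp=1)
      p(a=4, exp=0)
      -> return 1
    -> return 4
  -> return 16
-> return 64

Final answer: 64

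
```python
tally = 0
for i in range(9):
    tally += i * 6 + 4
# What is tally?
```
Trace:
  tally=0
  tally=4, i=0
  tally=14, i=1
  tally=30, i=2
  tally=52, i=3
  tally=80, i=4
  tally=114, i=5
  tally=154, i=6
  tally=200, i=7
  tally=252, i=8

Final answer: 252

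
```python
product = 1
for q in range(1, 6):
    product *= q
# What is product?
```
Trace:
  product=1
  product=1, q=1
  product=2, q=2
  product=6, q=3
  product=24, q=4
  product=120, q=5

Final answer: 120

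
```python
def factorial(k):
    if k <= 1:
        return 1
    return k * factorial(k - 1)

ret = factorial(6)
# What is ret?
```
Call trace:
factorial(k=6)
  factorial(k=5)
    factorial(k=4)
      factorial(k=3)
        factorial(k=2)
          factorial(k=1)
          -> return 1
        -> return 2
      -> return 6
    -> return 24
  -> return 120
-> return 720

Final answer: 720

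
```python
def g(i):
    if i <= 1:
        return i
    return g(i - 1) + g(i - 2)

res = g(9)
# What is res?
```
Call trace (a repeated sub-call is expanded the first time; later identical calls just restate its return value):
g(i=9)
  g(i=8)
    g(i=7)
      g(i=6)
        g(i=5)
          g(i=4)
            g(i=3)
              g(i=2)
                g(i=1)
                -> return 1
                g(i=0)
                -> return 0
              -> return 1
              g(i=1)
              -> return 1
            -> return 2
            g(i=2) -> return 1  (same call as traced above)
          -> return 3
          g(i=3) -> return 2  (same call as traced above)
        -> return 5
        g(i=4) -> return 3  (same call as traced above)
      -> return 8
      g(i=5) -> return 5  (same call as traced above)
    -> return 13
    g(i=6) -> return 8  (same call as traced above)
  -> return 21
  g(i=7) -> return 13  (same call as traced above)
-> return 34

Final answer: 34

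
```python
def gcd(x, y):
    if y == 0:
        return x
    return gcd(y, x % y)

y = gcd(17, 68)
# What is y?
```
Call trace:
gcd(x=17, y=68)
  gcd(x=68, y=17)
    gcd(x=17, y=0)
    -> return 17
  -> return 17
-> return 17

Final answer: 17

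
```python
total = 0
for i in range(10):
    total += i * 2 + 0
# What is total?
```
Trace:
  total=0
  total=0, i=0
  total=2, i=1
  total=6, i=2
  total=12, i=3
  total=20, i=4
  total=30, i=5
  total=42, i=6
  total=56, i=7
  total=72, i=8
  total=90, i=9

Final answer: 90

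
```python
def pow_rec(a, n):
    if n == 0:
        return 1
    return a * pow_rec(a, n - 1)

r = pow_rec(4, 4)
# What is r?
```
Call trace:
pow_rec(a=4, n=4)
  pow_rec(a=4, n=3)
    pow_rec(a=4, n=2)
      pow_rec(a=4, n=1)
        pow_rec(a=4, n=0)
        -> return 1
      -> return 4
    -> return 16
  -> return 64
-> return 256

Final answer: 256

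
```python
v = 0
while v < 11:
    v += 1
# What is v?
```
Trace:
  v=0
  v=1
  v=2
  v=3
  v=4
  v=5
  v=6
  v=7
  v=8
  v=9
  v=10
  v=11

Final answer: 11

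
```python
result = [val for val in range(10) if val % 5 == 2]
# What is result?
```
Trace:
  val=0
  val=1
  val=2
  val=3
  val=4
  val=5
  val=6
  val=7
  val=8
  val=9
  result=[2, 7]

Final answer: [2, 7]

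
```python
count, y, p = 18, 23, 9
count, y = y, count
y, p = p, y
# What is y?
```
Trace:
  count=18, y=23, p=9
  count=23, y=18, p=9
  count=23, y=9, p=18

Final answer: 9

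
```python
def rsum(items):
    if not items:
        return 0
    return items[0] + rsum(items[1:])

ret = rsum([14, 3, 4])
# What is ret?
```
Call trace:
rsum(items=[14, 3, 4])
  rsum(items=[3, 4])
    rsum(items=[4])
      rsum(items=[])
      -> return 0
    -> return 4
  -> return 7
-> return 21

Final answer: 21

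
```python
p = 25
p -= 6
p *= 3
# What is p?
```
Trace:
  p=25
  p=19
  p=57

Final answer: 57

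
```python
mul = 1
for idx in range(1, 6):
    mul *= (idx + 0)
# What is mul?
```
Trace:
  mul=1
  mul=1, idx=1
  mul=2, idx=2
  mul=6, idx=3
  mul=24, idx=4
  mul=120, idx=5

Final answer: 120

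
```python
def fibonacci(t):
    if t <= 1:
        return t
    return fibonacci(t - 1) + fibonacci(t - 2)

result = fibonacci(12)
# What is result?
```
Call trace (a repeated sub-call is expanded the first time; later identical calls just restate its return value):
fibonacci(t=12)
  fibonacci(t=11)
    fibonacci(t=10)
      fibonacci(t=9)
        fibonacci(t=8)
          fibonacci(t=7)
            fibonacci(t=6)
              fibonacci(t=5)
                fibonacci(t=4)
                  fibonacci(t=3)
                    fibonacci(t=2)
                      fibonacci(t=1)
                      -> return 1
                      fibonacci(t=0)
                      -> return 0
                    -> return 1
                    fibonacci(t=1)
                    -> return 1
                  -> return 2
                  fibonacci(t=2) -> return 1  (same call as traced above)
                -> return 3
                fibonacci(t=3) -> return 2  (same call as traced above)
              -> return 5
              fibonacci(t=4) -> return 3  (same call as traced above)
            -> return 8
            fibonacci(t=5) -> return 5  (same call as traced above)
          -> return 13
          fibonacci(t=6) -> return 8  (same call as traced above)
        -> return 21
        fibonacci(t=7) -> return 13  (same call as traced above)
      -> return 34
      fibonacci(t=8) -> return 21  (same call as traced above)
    -> return 55
    fibonacci(t=9) -> return 34  (same call as traced above)
  -> return 89
  fibonacci(t=10) -> return 55  (same call as traced above)
-> return 144

Final answer: 144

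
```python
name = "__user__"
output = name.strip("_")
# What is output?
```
Trace:
  name='__user__'
  name='__user__', output='user'

Final answer: 'user'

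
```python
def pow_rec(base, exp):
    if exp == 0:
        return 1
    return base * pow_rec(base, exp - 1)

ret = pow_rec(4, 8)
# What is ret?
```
Call trace:
pow_rec(base=4, exp=8)
  pow_rec(base=4, exp=7)
    pow_rec(base=4, exp=6)
      pow_rec(base=4, exp=5)
        pow_rec(base=4, exp=4)
          pow_rec(base=4, exp=3)
            pow_rec(base=4, exp=2)
              pow_rec(base=4, exp=1)
                pow_rec(base=4, exp=0)
                -> return 1
              -> return 4
            -> return 16
          -> return 64
        -> return 256
      -> return 1024
    -> return 4096
  -> return 16384
-> return 65536

Final answer: 65536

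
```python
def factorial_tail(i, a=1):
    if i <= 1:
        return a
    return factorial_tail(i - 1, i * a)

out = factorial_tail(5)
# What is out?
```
Call trace:
factorial_tail(i=5, a=1)
  factorial_tail(i=4, a=5)
    factorial_tail(i=3, a=20)
      factorial_tail(i=2, a=60)
        factorial_tail(i=1, a=120)
        -> return 120
      -> return 120
    -> return 120
  -> return 120
-> return 120

Final answer: 120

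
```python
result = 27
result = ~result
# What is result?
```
Trace:
  result=27
  result=-28

Final answer: -28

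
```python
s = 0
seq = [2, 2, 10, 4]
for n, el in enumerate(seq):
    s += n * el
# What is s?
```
Trace:
  s=0
  s=0, n=0, el=2
  s=2, n=1, el=2
  s=22, n=2, el=10
  s=34, n=3, el=4

Final answer: 34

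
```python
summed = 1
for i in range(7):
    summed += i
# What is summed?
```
Trace:
  summed=1
  summed=1, i=0
  summed=2, i=1
  summed=4, i=2
  summed=7, i=3
  summed=11, i=4
  summed=16, i=5
  summed=22, i=6

Final answer: 22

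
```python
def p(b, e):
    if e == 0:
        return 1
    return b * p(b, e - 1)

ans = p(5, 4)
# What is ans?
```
Call trace:
p(b=5, e=4)
  p(b=5, e=3)
    p(b=5, e=2)
      p(b=5, e=1)
        p(b=5, e=0)
        -> return 1
      -> return 5
    -> return 25
  -> return 125
-> return 625

Final answer: 625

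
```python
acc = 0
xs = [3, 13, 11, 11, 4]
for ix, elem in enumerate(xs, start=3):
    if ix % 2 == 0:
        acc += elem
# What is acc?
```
Trace:
  acc=0
  acc=0, ix=3, elem=3
  acc=13, ix=4, elem=13
  acc=13, ix=5, elem=11
  acc=24, ix=6, elem=11
  acc=24, ix=7, elem=4

Final answer: 24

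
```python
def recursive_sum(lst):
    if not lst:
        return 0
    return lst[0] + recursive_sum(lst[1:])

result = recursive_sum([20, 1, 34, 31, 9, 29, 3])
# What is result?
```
Call trace:
recursive_sum(lst=[20, 1, 34, 31, 9, 29, 3])
  recursive_sum(lst=[1, 34, 31, 9, 29, 3])
    recursive_sum(lst=[34, 31, 9, 29, 3])
      recursive_sum(lst=[31, 9, 29, 3])
        recursive_sum(lst=[9, 29, 3])
          recursive_sum(lst=[29, 3])
            recursive_sum(lst=[3])
              recursive_sum(lst=[])
              -> return 0
            -> return 3
          -> return 32
        -> return 41
      -> return 72
    -> return 106
  -> return 107
-> return 127

Final answer: 127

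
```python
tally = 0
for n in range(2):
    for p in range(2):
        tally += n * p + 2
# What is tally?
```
Trace:
  tally=0
  tally=2, n=0, p=0
  tally=4, n=0, p=1
  tally=6, n=1, p=0
  tally=9, n=1, p=1

Final answer: 9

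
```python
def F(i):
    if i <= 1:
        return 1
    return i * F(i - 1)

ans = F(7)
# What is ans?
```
Call trace:
F(i=7)
  F(i=6)
    F(i=5)
      F(i=4)
        F(i=3)
          F(i=2)
            F(i=1)
            -> return 1
          -> return 2
        -> return 6
      -> return 24
    -> return 120
  -> return 720
-> return 5040

Final answer: 5040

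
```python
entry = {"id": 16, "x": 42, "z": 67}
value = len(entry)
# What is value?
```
Trace:
  entry={'id': 16, 'x': 42, 'z': 67}
  entry={'id': 16, 'x': 42, 'z': 67}, value=3

Final answer: 3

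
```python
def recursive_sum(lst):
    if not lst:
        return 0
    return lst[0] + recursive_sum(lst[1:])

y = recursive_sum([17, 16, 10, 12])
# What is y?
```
Call trace:
recursive_sum(lst=[17, 16, 10, 12])
  recursive_sum(lst=[16, 10, 12])
    recursive_sum(lst=[10, 12])
      recursive_sum(lst=[12])
        recursive_sum(lst=[])
        -> return 0
      -> return 12
    -> return 22
  -> return 38
-> return 55

Final answer: 55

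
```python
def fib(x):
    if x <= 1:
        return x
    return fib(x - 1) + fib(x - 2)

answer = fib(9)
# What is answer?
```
Call trace (a repeated sub-call is expanded the first time; later identical calls just restate its return value):
fib(x=9)
  fib(x=8)
    fib(x=7)
      fib(x=6)
        fib(x=5)
          fib(x=4)
            fib(x=3)
              fib(x=2)
                fib(x=1)
                -> return 1
                fib(x=0)
                -> return 0
              -> return 1
              fib(x=1)
              -> return 1
            -> return 2
            fib(x=2) -> return 1  (same call as traced above)
          -> return 3
          fib(x=3) -> return 2  (same call as traced above)
        -> return 5
        fib(x=4) -> return 3  (same call as traced above)
      -> return 8
      fib(x=5) -> return 5  (same call as traced above)
    -> return 13
    fib(x=6) -> return 8  (same call as traced above)
  -> return 21
  fib(x=7) -> return 13  (same call as traced above)
-> return 34

Final answer: 34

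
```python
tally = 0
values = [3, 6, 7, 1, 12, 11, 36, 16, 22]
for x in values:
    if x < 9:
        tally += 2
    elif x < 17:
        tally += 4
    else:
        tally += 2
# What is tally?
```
Trace:
  tally=0
  tally=2, x=3
  tally=4, x=6
  tally=6, x=7
  tally=8, x=1
  tally=12, x=12
  tally=16, x=11
  tally=18, x=36
  tally=22, x=16
  tally=24, x=22

Final answer: 24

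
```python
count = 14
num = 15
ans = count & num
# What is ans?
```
Trace:
  count=14
  count=14, num=15
  count=14, num=15, ans=14

Final answer: 14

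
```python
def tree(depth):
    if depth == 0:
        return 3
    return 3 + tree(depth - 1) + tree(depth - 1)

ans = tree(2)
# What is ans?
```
Call trace (a repeated sub-call is expanded the first time; later identical calls just restate its return value):
tree(depth=2)
  tree(depth=1)
    tree(depth=0)
    -> return 3
    tree(depth=0)
    -> return 3
  -> return 9
  tree(depth=1) -> return 9  (same call as traced above)
-> return 21

Final answer: 21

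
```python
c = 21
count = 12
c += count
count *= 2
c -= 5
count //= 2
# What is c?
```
Trace:
  c=21
  c=21, count=12
  c=33, count=12
  c=33, count=24
  c=28, count=24
  c=28, count=12

Final answer: 28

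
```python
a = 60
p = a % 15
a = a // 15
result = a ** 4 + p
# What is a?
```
Trace:
  a=60
  a=60, p=0
  a=4, p=0
  a=4, p=0, result=256

Final answer: 4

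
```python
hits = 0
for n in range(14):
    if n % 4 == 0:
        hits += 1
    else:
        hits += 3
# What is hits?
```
Trace:
  hits=0
  hits=1, n=0
  hits=4, n=1
  hits=7, n=2
  hits=10, n=3
  hits=11, n=4
  hits=14, n=5
  hits=17, n=6
  hits=20, n=7
  hits=21, n=8
  hits=24, n=9
  hits=27, n=10
  hits=30, n=11
  hits=31, n=12
  hits=34, n=13

Final answer: 34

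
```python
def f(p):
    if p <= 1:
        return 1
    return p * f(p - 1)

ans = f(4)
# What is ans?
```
Call trace:
f(p=4)
  f(p=3)
    f(p=2)
      f(p=1)
      -> return 1
    -> return 2
  -> return 6
-> return 24

Final answer: 24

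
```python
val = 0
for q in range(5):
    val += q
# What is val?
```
Trace:
  val=0
  val=0, q=0
  val=1, q=1
  val=3, q=2
  val=6, q=3
  val=10, q=4

Final answer: 10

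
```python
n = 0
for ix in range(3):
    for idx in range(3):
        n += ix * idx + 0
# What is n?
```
Trace:
  n=0
  n=0, ix=0, idx=0
  n=0, ix=0, idx=1
  n=0, ix=0, idx=2
  n=0, ix=1, idx=0
  n=1, ix=1, idx=1
  n=3, ix=1, idx=2
  n=3, ix=2, idx=0
  n=5, ix=2, idx=1
  n=9, ix=2, idx=2

Final answer: 9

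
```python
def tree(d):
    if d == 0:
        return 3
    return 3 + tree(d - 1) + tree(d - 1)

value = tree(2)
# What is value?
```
Call trace (a repeated sub-call is expanded the first time; later identical calls just restate its return value):
tree(d=2)
  tree(d=1)
    tree(d=0)
    -> return 3
    tree(d=0)
    -> return 3
  -> return 9
  tree(d=1) -> return 9  (same call as traced above)
-> return 21

Final answer: 21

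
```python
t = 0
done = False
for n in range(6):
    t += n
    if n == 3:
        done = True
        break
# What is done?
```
Trace:
  t=0
  t=0, done=False
  t=0, done=False, n=0
  t=1, done=False, n=1
  t=3, done=False, n=2
  t=6, done=True, n=3

Final answer: True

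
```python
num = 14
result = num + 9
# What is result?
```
Trace:
  num=14
  num=14, result=23

Final answer: 23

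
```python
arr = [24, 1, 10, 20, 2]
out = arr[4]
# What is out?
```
Trace:
  arr=[24, 1, 10, 20, 2]
  arr=[24, 1, 10, 20, 2], out=2

Final answer: 2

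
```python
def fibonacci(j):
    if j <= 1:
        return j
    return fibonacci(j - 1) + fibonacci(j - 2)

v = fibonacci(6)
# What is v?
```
Call trace (a repeated sub-call is expanded the first time; later identical calls just restate its return value):
fibonacci(j=6)
  fibonacci(j=5)
    fibonacci(j=4)
      fibonacci(j=3)
        fibonacci(j=2)
          fibonacci(j=1)
          -> return 1
          fibonacci(j=0)
          -> return 0
        -> return 1
        fibonacci(j=1)
        -> return 1
      -> return 2
      fibonacci(j=2) -> return 1  (same call as traced above)
    -> return 3
    fibonacci(j=3) -> return 2  (same call as traced above)
  -> return 5
  fibonacci(j=4) -> return 3  (same call as traced above)
-> return 8

Final answer: 8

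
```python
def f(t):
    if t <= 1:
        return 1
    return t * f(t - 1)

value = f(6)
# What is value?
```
Call trace:
f(t=6)
  f(t=5)
    f(t=4)
      f(t=3)
        f(t=2)
          f(t=1)
          -> return 1
        -> return 2
      -> return 6
    -> return 24
  -> return 120
-> return 720

Final answer: 720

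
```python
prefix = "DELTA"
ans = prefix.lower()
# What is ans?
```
Trace:
  prefix='DELTA'
  prefix='DELTA', ans='delta'

Final answer: 'delta'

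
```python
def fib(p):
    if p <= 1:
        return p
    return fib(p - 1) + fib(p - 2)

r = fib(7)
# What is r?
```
Call trace (a repeated sub-call is expanded the first time; later identical calls just restate its return value):
fib(p=7)
  fib(p=6)
    fib(p=5)
      fib(p=4)
        fib(p=3)
          fib(p=2)
            fib(p=1)
            -> return 1
            fib(p=0)
            -> return 0
          -> return 1
          fib(p=1)
          -> return 1
        -> return 2
        fib(p=2) -> return 1  (same call as traced above)
      -> return 3
      fib(p=3) -> return 2  (same call as traced above)
    -> return 5
    fib(p=4) -> return 3  (same call as traced above)
  -> return 8
  fib(p=5) -> return 5  (same call as traced above)
-> return 13

Final answer: 13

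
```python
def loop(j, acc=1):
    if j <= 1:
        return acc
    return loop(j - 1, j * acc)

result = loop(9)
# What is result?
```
Call trace:
loop(j=9, acc=1)
  loop(j=8, acc=9)
    loop(j=7, acc=72)
      loop(j=6, acc=504)
        loop(j=5, acc=3024)
          loop(j=4, acc=15120)
            loop(j=3, acc=60480)
              loop(j=2, acc=181440)
                loop(j=1, acc=362880)
                -> return 362880
              -> return 362880
            -> return 362880
          -> return 362880
        -> return 362880
      -> return 362880
    -> return 362880
  -> return 362880
-> return 362880

Final answer: 362880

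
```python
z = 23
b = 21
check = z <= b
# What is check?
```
Trace:
  z=23
  z=23, b=21
  z=23, b=21, check=False

Final answer: False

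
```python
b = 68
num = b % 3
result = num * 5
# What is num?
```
Trace:
  b=68
  b=68, num=2
  b=68, num=2, result=10

Final answer: 2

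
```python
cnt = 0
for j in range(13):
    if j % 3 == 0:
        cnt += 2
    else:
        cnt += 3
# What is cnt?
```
Trace:
  cnt=0
  cnt=2, j=0
  cnt=5, j=1
  cnt=8, j=2
  cnt=10, j=3
  cnt=13, j=4
  cnt=16, j=5
  cnt=18, j=6
  cnt=21, j=7
  cnt=24, j=8
  cnt=26, j=9
  cnt=29, j=10
  cnt=32, j=11
  cnt=34, j=12

Final answer: 34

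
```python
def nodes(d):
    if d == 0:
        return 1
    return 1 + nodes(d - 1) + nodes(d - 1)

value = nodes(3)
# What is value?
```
Call trace (a repeated sub-call is expanded the first time; later identical calls just restate its return value):
nodes(d=3)
  nodes(d=2)
    nodes(d=1)
      nodes(d=0)
      -> return 1
      nodes(d=0)
      -> return 1
    -> return 3
    nodes(d=1) -> return 3  (same call as traced above)
  -> return 7
  nodes(d=2) -> return 7  (same call as traced above)
-> return 15

Final answer: 15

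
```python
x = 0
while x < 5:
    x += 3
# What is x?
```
Trace:
  x=0
  x=3
  x=6

Final answer: 6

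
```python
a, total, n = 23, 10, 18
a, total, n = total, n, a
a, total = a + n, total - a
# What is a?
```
Trace:
  a=23, total=10, n=18
  a=10, total=18, n=23
  a=33, total=8, n=23

Final answer: 33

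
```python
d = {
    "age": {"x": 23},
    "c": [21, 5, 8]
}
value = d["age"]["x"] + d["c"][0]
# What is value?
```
Trace:
  d={'age': {'x': 23}, 'c': [21, 5, 8]}
  d={'age': {'x': 23}, 'c': [21, 5, 8]}, value=44

Final answer: 44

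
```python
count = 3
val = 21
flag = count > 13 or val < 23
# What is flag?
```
Trace:
  count=3
  count=3, val=21
  count=3, val=21, flag=True

Final answer: True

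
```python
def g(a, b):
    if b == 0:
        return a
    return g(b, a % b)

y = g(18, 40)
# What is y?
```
Call trace:
g(a=18, b=40)
  g(a=40, b=18)
    g(a=18, b=4)
      g(a=4, b=2)
        g(a=2, b=0)
        -> return 2
      -> return 2
    -> return 2
  -> return 2
-> return 2

Final answer: 2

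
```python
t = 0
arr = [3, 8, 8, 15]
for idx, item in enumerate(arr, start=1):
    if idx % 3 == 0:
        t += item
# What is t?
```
Trace:
  t=0
  t=0, idx=1, item=3
  t=0, idx=2, item=8
  t=8, idx=3, item=8
  t=8, idx=4, item=15

Final answer: 8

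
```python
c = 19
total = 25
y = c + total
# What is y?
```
Trace:
  c=19
  c=19, total=25
  c=19, total=25, y=44

Final answer: 44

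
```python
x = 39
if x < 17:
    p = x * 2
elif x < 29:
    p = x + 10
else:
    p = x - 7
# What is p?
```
Trace:
  x=39
  x=39, p=32

Final answer: 32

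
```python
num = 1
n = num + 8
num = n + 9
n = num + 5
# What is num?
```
Trace:
  num=1
  num=1, n=9
  num=18, n=9
  num=18, n=23

Final answer: 18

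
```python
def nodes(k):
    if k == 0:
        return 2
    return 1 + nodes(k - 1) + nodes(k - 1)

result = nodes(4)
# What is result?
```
Call trace (a repeated sub-call is expanded the first time; later identical calls just restate its return value):
nodes(k=4)
  nodes(k=3)
    nodes(k=2)
      nodes(k=1)
        nodes(k=0)
        -> return 2
        nodes(k=0)
        -> return 2
      -> return 5
      nodes(k=1) -> return 5  (same call as traced above)
    -> return 11
    nodes(k=2) -> return 11  (same call as traced above)
  -> return 23
  nodes(k=3) -> return 23  (same call as traced above)
-> return 47

Final answer: 47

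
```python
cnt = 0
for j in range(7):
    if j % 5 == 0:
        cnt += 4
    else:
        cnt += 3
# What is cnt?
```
Trace:
  cnt=0
  cnt=4, j=0
  cnt=7, j=1
  cnt=10, j=2
  cnt=13, j=3
  cnt=16, j=4
  cnt=20, j=5
  cnt=23, j=6

Final answer: 23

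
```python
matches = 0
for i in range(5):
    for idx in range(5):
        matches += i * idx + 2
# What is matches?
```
Trace:
  matches=0
  matches=2, i=0, idx=0
  matches=4, i=0, idx=1
  matches=6, i=0, idx=2
  matches=8, i=0, idx=3
  matches=10, i=0, idx=4
  matches=12, i=1, idx=0
  matches=15, i=1, idx=1
  matches=19, i=1, idx=2
  matches=24, i=1, idx=3
  matches=30, i=1, idx=4
  matches=32, i=2, idx=0
  matches=36, i=2, idx=1
  matches=42, i=2, idx=2
  matches=50, i=2, idx=3
  matches=60, i=2, idx=4
  matches=62, i=3, idx=0
  matches=67, i=3, idx=1
  matches=75, i=3, idx=2
  matches=86, i=3, idx=3
  matches=100, i=3, idx=4
  matches=102, i=4, idx=0
  matches=108, i=4, idx=1
  matches=118, i=4, idx=2
  matches=132, i=4, idx=3
  matches=150, i=4, idx=4

Final answer: 150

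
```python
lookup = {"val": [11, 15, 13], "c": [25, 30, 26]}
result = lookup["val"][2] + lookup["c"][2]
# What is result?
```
Trace:
  lookup={'val': [11, 15, 13], 'c': [25, 30, 26]}
  lookup={'val': [11, 15, 13], 'c': [25, 30, 26]}, result=39

Final answer: 39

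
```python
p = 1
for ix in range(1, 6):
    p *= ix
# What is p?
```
Trace:
  p=1
  p=1, ix=1
  p=2, ix=2
  p=6, ix=3
  p=24, ix=4
  p=120, ix=5

Final answer: 120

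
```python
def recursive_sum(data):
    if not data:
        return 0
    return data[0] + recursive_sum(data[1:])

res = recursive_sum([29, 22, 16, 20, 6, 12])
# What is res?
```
Call trace:
recursive_sum(data=[29, 22, 16, 20, 6, 12])
  recursive_sum(data=[22, 16, 20, 6, 12])
    recursive_sum(data=[16, 20, 6, 12])
      recursive_sum(data=[20, 6, 12])
        recursive_sum(data=[6, 12])
          recursive_sum(data=[12])
            recursive_sum(data=[])
            -> return 0
          -> return 12
        -> return 18
      -> return 38
    -> return 54
  -> return 76
-> return 105

Final answer: 105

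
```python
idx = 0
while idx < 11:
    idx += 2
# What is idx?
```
Trace:
  idx=0
  idx=2
  idx=4
  idx=6
  idx=8
  idx=10
  idx=12

Final answer: 12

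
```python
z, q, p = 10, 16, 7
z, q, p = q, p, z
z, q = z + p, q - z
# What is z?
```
Trace:
  z=10, q=16, p=7
  z=16, q=7, p=10
  z=26, q=-9, p=10

Final answer: 26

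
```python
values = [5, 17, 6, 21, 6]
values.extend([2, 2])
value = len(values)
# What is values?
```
Trace:
  values=[5, 17, 6, 21, 6]
  values=[5, 17, 6, 21, 6, 2, 2]
  values=[5, 17, 6, 21, 6, 2, 2], value=7

Final answer: [5, 17, 6, 21, 6, 2, 2]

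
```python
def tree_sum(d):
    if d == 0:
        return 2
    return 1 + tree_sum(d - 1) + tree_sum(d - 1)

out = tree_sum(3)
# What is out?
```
Call trace (a repeated sub-call is expanded the first time; later identical calls just restate its return value):
tree_sum(d=3)
  tree_sum(d=2)
    tree_sum(d=1)
      tree_sum(d=0)
      -> return 2
      tree_sum(d=0)
      -> return 2
    -> return 5
    tree_sum(d=1) -> return 5  (same call as traced above)
  -> return 11
  tree_sum(d=2) -> return 11  (same call as traced above)
-> return 23

Final answer: 23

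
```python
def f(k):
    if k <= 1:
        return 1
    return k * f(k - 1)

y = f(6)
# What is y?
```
Call trace:
f(k=6)
  f(k=5)
    f(k=4)
      f(k=3)
        f(k=2)
          f(k=1)
          -> return 1
        -> return 2
      -> return 6
    -> return 24
  -> return 120
-> return 720

Final answer: 720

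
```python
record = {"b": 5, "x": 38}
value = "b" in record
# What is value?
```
Trace:
  record={'b': 5, 'x': 38}
  record={'b': 5, 'x': 38}, value=True

Final answer: True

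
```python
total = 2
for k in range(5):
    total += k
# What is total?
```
Trace:
  total=2
  total=2, k=0
  total=3, k=1
  total=5, k=2
  total=8, k=3
  total=12, k=4

Final answer: 12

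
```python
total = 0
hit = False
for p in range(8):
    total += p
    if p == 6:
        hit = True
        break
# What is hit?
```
Trace:
  total=0
  total=0, hit=False
  total=0, hit=False, p=0
  total=1, hit=False, p=1
  total=3, hit=False, p=2
  total=6, hit=False, p=3
  total=10, hit=False, p=4
  total=15, hit=False, p=5
  total=21, hit=True, p=6

Final answer: True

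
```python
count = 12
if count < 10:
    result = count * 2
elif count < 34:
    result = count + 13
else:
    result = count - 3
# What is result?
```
Trace:
  count=12
  count=12, result=25

Final answer: 25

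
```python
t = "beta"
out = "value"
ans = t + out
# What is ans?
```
Trace:
  t='beta'
  t='beta', out='value'
  t='beta', out='value', ans='betavalue'

Final answer: 'betavalue'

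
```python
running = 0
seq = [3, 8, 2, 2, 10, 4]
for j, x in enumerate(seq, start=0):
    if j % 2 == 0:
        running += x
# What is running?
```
Trace:
  running=0
  running=3, j=0, x=3
  running=3, j=1, x=8
  running=5, j=2, x=2
  running=5, j=3, x=2
  running=15, j=4, x=10
  running=15, j=5, x=4

Final answer: 15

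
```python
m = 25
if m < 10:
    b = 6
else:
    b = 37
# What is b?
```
Trace:
  m=25
  m=25, b=37

Final answer: 37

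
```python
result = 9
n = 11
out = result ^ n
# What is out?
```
Trace:
  result=9
  result=9, n=11
  result=9, n=11, out=2

Final answer: 2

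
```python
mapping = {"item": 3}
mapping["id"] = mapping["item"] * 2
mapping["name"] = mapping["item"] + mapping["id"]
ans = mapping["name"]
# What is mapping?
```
Trace:
  mapping={'item': 3}
  mapping={'item': 3, 'id': 6}
  mapping={'item': 3, 'id': 6, 'name': 9}
  mapping={'item': 3, 'id': 6, 'name': 9}, ans=9

Final answer: {'item': 3, 'id': 6, 'name': 9}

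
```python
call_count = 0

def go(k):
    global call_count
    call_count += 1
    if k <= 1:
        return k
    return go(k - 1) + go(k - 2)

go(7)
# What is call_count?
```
Call trace (a repeated sub-call is expanded the first time; later identical calls just restate its return value):
go(k=7)
  go(k=6)
    go(k=5)
      go(k=4)
        go(k=3)
          go(k=2)
            go(k=1)
            -> return 1
            go(k=0)
            -> return 0
          -> return 1
          go(k=1)
          -> return 1
        -> return 2
        go(k=2) -> return 1  (same call as traced above)
      -> return 3
      go(k=3) -> return 2  (same call as traced above)
    -> return 5
    go(k=4) -> return 3  (same call as traced above)
  -> return 8
  go(k=5) -> return 5  (same call as traced above)
-> return 13

call_count is incremented once per call, so count the calls in each subtree. Let C(k) = number of calls made by go(k).
C(0) = C(1) = 1 (base case, no recursion); C(k) = 1 + C(k - 1) + C(k - 2) otherwise.
C(2) = 1 + C(1) + C(0) = 1 + 1 + 1 = 3
C(3) = 1 + C(2) + C(1) = 1 + 3 + 1 = 5
C(4) = 1 + C(3) + C(2) = 1 + 5 + 3 = 9
C(5) = 1 + C(4) + C(3) = 1 + 9 + 5 = 15
C(6) = 1 + C(5) + C(4) = 1 + 15 + 9 = 25
C(7) = 1 + C(6) + C(5) = 1 + 25 + 15 = 41
call_count = C(7) = 41

Final answer: 41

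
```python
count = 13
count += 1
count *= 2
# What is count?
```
Trace:
  count=13
  count=14
  count=28

Final answer: 28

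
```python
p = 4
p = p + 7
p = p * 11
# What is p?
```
Trace:
  p=4
  p=11
  p=121

Final answer: 121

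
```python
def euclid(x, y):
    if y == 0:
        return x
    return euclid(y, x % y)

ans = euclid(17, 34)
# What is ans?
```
Call trace:
euclid(x=17, y=34)
  euclid(x=34, y=17)
    euclid(x=17, y=0)
    -> return 17
  -> return 17
-> return 17

Final answer: 17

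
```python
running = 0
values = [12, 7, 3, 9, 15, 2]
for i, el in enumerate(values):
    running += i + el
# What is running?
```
Trace:
  running=0
  running=12, i=0, el=12
  running=20, i=1, el=7
  running=25, i=2, el=3
  running=37, i=3, el=9
  running=56, i=4, el=15
  running=63, i=5, el=2

Final answer: 63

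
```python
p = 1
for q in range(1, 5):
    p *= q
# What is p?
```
Trace:
  p=1
  p=1, q=1
  p=2, q=2
  p=6, q=3
  p=24, q=4

Final answer: 24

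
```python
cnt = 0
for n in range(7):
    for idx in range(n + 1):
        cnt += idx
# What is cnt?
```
Trace:
  cnt=0
  cnt=0, n=0, idx=0
  cnt=0, n=1, idx=0
  cnt=1, n=1, idx=1
  cnt=1, n=2, idx=0
  cnt=2, n=2, idx=1
  cnt=4, n=2, idx=2
  cnt=4, n=3, idx=0
  cnt=5, n=3, idx=1
  cnt=7, n=3, idx=2
  cnt=10, n=3, idx=3
  cnt=10, n=4, idx=0
  cnt=11, n=4, idx=1
  cnt=13, n=4, idx=2
  cnt=16, n=4, idx=3
  cnt=20, n=4, idx=4
  cnt=20, n=5, idx=0
  cnt=21, n=5, idx=1
  cnt=23, n=5, idx=2
  cnt=26, n=5, idx=3
  cnt=30, n=5, idx=4
  cnt=35, n=5, idx=5
  cnt=35, n=6, idx=0
  cnt=36, n=6, idx=1
  cnt=38, n=6, idx=2
  cnt=41, n=6, idx=3
  cnt=45, n=6, idx=4
  cnt=50, n=6, idx=5
  cnt=56, n=6, idx=6

Final answer: 56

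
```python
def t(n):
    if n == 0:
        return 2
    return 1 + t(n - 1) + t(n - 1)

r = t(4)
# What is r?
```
Call trace (a repeated sub-call is expanded the first time; later identical calls just restate its return value):
t(n=4)
  t(n=3)
    t(n=2)
      t(n=1)
        t(n=0)
        -> return 2
        t(n=0)
        -> return 2
      -> return 5
      t(n=1) -> return 5  (same call as traced above)
    -> return 11
    t(n=2) -> return 11  (same call as traced above)
  -> return 23
  t(n=3) -> return 23  (same call as traced above)
-> return 47

Final answer: 47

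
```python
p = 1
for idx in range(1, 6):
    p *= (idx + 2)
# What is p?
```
Trace:
  p=1
  p=3, idx=1
  p=12, idx=2
  p=60, idx=3
  p=360, idx=4
  p=2520, idx=5

Final answer: 2520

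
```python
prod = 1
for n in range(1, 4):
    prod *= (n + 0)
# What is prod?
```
Trace:
  prod=1
  prod=1, n=1
  prod=2, n=2
  prod=6, n=3

Final answer: 6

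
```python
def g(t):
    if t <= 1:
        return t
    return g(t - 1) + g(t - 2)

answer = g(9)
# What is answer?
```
Call trace (a repeated sub-call is expanded the first time; later identical calls just restate its return value):
g(t=9)
  g(t=8)
    g(t=7)
      g(t=6)
        g(t=5)
          g(t=4)
            g(t=3)
              g(t=2)
                g(t=1)
                -> return 1
                g(t=0)
                -> return 0
              -> return 1
              g(t=1)
              -> return 1
            -> return 2
            g(t=2) -> return 1  (same call as traced above)
          -> return 3
          g(t=3) -> return 2  (same call as traced above)
        -> return 5
        g(t=4) -> return 3  (same call as traced above)
      -> return 8
      g(t=5) -> return 5  (same call as traced above)
    -> return 13
    g(t=6) -> return 8  (same call as traced above)
  -> return 21
  g(t=7) -> return 13  (same call as traced above)
-> return 34

Final answer: 34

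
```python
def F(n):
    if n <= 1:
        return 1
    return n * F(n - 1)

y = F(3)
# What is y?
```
Call trace:
F(n=3)
  F(n=2)
    F(n=1)
    -> return 1
  -> return 2
-> return 6

Final answer: 6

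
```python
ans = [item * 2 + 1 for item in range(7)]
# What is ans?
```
Trace:
  item=0
  item=1
  item=2
  item=3
  item=4
  item=5
  item=6
  ans=[1, 3, 5, 7, 9, 11, 13]

Final answer: [1, 3, 5, 7, 9, 11, 13]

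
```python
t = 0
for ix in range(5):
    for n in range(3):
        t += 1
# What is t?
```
Trace:
  t=0
  t=1, ix=0, n=0
  t=2, ix=0, n=1
  t=3, ix=0, n=2
  t=4, ix=1, n=0
  t=5, ix=1, n=1
  t=6, ix=1, n=2
  t=7, ix=2, n=0
  t=8, ix=2, n=1
  t=9, ix=2, n=2
  t=10, ix=3, n=0
  t=11, ix=3, n=1
  t=12, ix=3, n=2
  t=13, ix=4, n=0
  t=14, ix=4, n=1
  t=15, ix=4, n=2

Final answer: 15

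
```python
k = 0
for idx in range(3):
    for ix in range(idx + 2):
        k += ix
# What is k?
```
Trace:
  k=0
  k=0, idx=0, ix=0
  k=1, idx=0, ix=1
  k=1, idx=1, ix=0
  k=2, idx=1, ix=1
  k=4, idx=1, ix=2
  k=4, idx=2, ix=0
  k=5, idx=2, ix=1
  k=7, idx=2, ix=2
  k=10, idx=2, ix=3

Final answer: 10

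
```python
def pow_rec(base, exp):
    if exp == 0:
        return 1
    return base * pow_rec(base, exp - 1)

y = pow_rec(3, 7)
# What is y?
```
Call trace:
pow_rec(base=3, exp=7)
  pow_rec(base=3, exp=6)
    pow_rec(base=3, exp=5)
      pow_rec(base=3, exp=4)
        pow_rec(base=3, exp=3)
          pow_rec(base=3, exp=2)
            pow_rec(base=3, exp=1)
              pow_rec(base=3, exp=0)
              -> return 1
            -> return 3
          -> return 9
        -> return 27
      -> return 81
    -> return 243
  -> return 729
-> return 2187

Final answer: 2187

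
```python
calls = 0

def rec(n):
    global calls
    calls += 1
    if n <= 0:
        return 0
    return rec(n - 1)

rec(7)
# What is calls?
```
Call trace:
rec(n=7)
  rec(n=6)
    rec(n=5)
      rec(n=4)
        rec(n=3)
          rec(n=2)
            rec(n=1)
              rec(n=0)
              -> return 0
            -> return 0
          -> return 0
        -> return 0
      -> return 0
    -> return 0
  -> return 0
-> return 0

calls is incremented once per call. rec is entered once for each n = 7, 6, 5, 4, 3, 2, 1, 0 (the n <= 0 call returns without recursing), i.e. 7 + 1 calls.
calls = 8

Final answer: 8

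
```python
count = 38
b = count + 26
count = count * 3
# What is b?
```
Trace:
  count=38
  count=38, b=64
  count=114, b=64

Final answer: 64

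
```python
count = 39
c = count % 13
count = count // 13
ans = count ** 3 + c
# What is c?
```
Trace:
  count=39
  count=39, c=0
  count=3, c=0
  count=3, c=0, ans=27

Final answer: 0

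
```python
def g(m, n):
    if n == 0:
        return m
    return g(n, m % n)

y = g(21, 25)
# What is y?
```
Call trace:
g(m=21, n=25)
  g(m=25, n=21)
    g(m=21, n=4)
      g(m=4, n=1)
        g(m=1, n=0)
        -> return 1
      -> return 1
    -> return 1
  -> return 1
-> return 1

Final answer: 1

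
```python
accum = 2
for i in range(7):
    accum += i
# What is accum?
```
Trace:
  accum=2
  accum=2, i=0
  accum=3, i=1
  accum=5, i=2
  accum=8, i=3
  accum=12, i=4
  accum=17, i=5
  accum=23, i=6

Final answer: 23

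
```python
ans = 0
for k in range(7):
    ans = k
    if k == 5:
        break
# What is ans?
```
Trace:
  ans=0
  ans=0, k=0
  ans=1, k=1
  ans=2, k=2
  ans=3, k=3
  ans=4, k=4
  ans=5, k=5

Final answer: 5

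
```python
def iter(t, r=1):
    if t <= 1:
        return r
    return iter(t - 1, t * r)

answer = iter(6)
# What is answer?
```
Call trace:
iter(t=6, r=1)
  iter(t=5, r=6)
    iter(t=4, r=30)
      iter(t=3, r=120)
        iter(t=2, r=360)
          iter(t=1, r=720)
          -> return 720
        -> return 720
      -> return 720
    -> return 720
  -> return 720
-> return 720

Final answer: 720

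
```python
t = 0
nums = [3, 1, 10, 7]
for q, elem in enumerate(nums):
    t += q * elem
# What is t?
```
Trace:
  t=0
  t=0, q=0, elem=3
  t=1, q=1, elem=1
  t=21, q=2, elem=10
  t=42, q=3, elem=7

Final answer: 42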